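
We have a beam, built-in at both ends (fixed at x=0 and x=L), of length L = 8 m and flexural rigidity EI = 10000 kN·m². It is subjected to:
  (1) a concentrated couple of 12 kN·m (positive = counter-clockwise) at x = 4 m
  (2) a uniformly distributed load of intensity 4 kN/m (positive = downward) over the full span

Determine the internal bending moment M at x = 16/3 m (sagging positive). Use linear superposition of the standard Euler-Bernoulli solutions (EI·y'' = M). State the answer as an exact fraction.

Load 1 — applied couple M₀=12 kN·m at a=4 m (b=L-a=4):
  M_1 = R_Ax - M_A - M₀  [x>a] with R_A=9/4, M_A=3 = (9/4)·(16/3) - 3 - 12 = -3 kN·m
Load 2 — uniform load w=4 kN/m over full span:
  M_2 = wLx/2 - wL²/12 - wx²/2 = 4·8·(16/3)/2 - 4·8²/12 - 4·(16/3)²/2 = 64/9 kN·m
Superposition: M = Σ M_i = 37/9 kN·m ≈ 4.111111 kN·m

M(16/3) = 37/9 kN·m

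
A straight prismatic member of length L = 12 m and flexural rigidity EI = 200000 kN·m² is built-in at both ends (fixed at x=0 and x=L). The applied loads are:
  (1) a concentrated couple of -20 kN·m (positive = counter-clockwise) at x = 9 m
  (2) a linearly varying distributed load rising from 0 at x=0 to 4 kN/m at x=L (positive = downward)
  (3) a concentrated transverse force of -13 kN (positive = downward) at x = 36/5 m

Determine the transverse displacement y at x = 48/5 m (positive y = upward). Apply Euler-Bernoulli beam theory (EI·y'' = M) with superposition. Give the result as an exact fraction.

Load 1 — applied couple M₀=-20 kN·m at a=9 m (b=L-a=3):
  y_1 = (R_Ax³/6 - M_Ax²/2 - M₀(x-a)²/2)/EI  [x>a] with R_A=-15/8, M_A=-25/4 = ((-15/8)·(48/5)³/6 - (-25/4)·(48/5)²/2 - (-20)·((48/5)-9)²/2)/200000 = 189/2500000 m
Load 2 — triangular load w₀=4 kN/m (0→w₀ over full span):
  y_2 = -w₀x²(L-x)²(x+2L)/(120LEI) = -4·(48/5)²·(12-(48/5))²·((48/5)+2·12)/(120·12·200000) = -12096/48828125 m
Load 3 — point force P=-13 kN at a=36/5 m (b=L-a=24/5):
  y_3 = -Pa²(L-x)²(3bL-(3b+a)(L-x))/(6L³EI)  [x>a] = -(-13)·(36/5)²·(12-(48/5))²·(3·(24/5)·12-(3·(24/5)+(36/5))·(12-(48/5)))/(6·12³·200000) = 22113/97656250 m
Superposition: y = Σ y_i = 84861/1562500000 m ≈ 0.000054 m

y(48/5) = 84861/1562500000 m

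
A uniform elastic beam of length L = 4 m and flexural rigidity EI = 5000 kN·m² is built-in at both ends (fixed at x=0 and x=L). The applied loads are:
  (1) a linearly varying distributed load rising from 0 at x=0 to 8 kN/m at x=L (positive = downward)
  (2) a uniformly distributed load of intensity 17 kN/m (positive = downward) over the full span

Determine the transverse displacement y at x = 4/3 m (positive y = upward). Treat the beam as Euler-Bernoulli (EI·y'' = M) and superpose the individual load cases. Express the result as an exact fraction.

y(4/3) = -4976/2278125 m

Load 1 — triangular load w₀=8 kN/m (0→w₀ over full span):
  y_1 = -w₀x²(L-x)²(x+2L)/(120LEI) = -8·(4/3)²·(4-(4/3))²·((4/3)+2·4)/(120·4·5000) = -896/2278125 m
Load 2 — uniform load w=17 kN/m over full span:
  y_2 = -wx²(L-x)²/(24EI) = -17·(4/3)²·(4-(4/3))²/(24·5000) = -272/151875 m
Superposition: y = Σ y_i = -4976/2278125 m ≈ -0.002184 m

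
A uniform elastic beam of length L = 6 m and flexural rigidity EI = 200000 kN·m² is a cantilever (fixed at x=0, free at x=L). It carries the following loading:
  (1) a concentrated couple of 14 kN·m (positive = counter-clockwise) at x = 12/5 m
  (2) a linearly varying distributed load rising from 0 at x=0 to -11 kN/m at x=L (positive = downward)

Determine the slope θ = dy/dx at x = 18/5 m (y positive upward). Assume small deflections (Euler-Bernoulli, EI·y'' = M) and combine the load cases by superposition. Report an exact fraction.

θ(18/5) = 192369/125000000 rad

Load 1 — applied couple M₀=14 kN·m at a=12/5 m (b=L-a=18/5):
  θ_1 = M₀a/EI  [x>a] = 14·(12/5)/200000 = 21/125000 rad
Load 2 — triangular load w₀=-11 kN/m (0→w₀ over full span):
  θ_2 = (w₀Lx²/4-w₀L²x/3-w₀x⁴/(24L))/EI = ((-11)·6·(18/5)²/4-(-11)·6²·(18/5)/3-(-11)·(18/5)⁴/(24·6))/200000 = 171369/125000000 rad
Superposition: θ = Σ θ_i = 192369/125000000 rad ≈ 0.001539 rad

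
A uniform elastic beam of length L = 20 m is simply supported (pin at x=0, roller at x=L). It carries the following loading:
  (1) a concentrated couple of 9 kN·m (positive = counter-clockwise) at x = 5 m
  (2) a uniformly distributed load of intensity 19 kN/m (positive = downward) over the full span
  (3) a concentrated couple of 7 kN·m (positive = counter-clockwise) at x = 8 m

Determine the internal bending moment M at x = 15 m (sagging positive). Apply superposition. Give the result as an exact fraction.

M(15) = 1417/2 kN·m

Load 1 — applied couple M₀=9 kN·m at a=5 m (b=L-a=15):
  M_1 = M₀x/L - M₀  [x>a] = 9·15/20 - 9 = -9/4 kN·m
Load 2 — uniform load w=19 kN/m over full span:
  M_2 = wx(L-x)/2 = 19·15·(20-15)/2 = 1425/2 kN·m
Load 3 — applied couple M₀=7 kN·m at a=8 m (b=L-a=12):
  M_3 = M₀x/L - M₀  [x>a] = 7·15/20 - 7 = -7/4 kN·m
Superposition: M = Σ M_i = 1417/2 kN·m ≈ 708.500000 kN·m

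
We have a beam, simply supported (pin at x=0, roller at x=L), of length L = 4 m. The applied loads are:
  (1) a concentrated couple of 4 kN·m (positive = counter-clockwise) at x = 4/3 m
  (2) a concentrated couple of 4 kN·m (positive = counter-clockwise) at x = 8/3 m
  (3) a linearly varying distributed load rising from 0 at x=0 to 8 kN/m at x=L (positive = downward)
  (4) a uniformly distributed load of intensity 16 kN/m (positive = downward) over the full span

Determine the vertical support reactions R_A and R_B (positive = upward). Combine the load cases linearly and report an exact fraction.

R_A = 118/3 kN, R_B = 122/3 kN

Load 1 — applied couple M₀=4 kN·m at a=4/3 m (b=L-a=8/3):
  R_A = M₀/L = 4/4 = 1 kN
  R_B = -M₀/L = -4/4 = -1 kN
Load 2 — applied couple M₀=4 kN·m at a=8/3 m (b=L-a=4/3):
  R_A = M₀/L = 4/4 = 1 kN
  R_B = -M₀/L = -4/4 = -1 kN
Load 3 — triangular load w₀=8 kN/m (0→w₀ over full span):
  R_A = w₀L/6 = 8·4/6 = 16/3 kN
  R_B = w₀L/3 = 8·4/3 = 32/3 kN
Load 4 — uniform load w=16 kN/m over full span:
  R_A = wL/2 = 16·4/2 = 32 kN
  R_B = wL/2 = 16·4/2 = 32 kN
Superposition: R_A = 118/3 kN, R_B = 122/3 kN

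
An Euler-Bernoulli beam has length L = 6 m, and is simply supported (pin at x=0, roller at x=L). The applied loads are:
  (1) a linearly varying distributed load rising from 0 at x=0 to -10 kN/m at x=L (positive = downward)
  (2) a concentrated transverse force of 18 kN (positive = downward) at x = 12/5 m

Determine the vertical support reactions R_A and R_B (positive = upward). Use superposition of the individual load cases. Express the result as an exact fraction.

Load 1 — triangular load w₀=-10 kN/m (0→w₀ over full span):
  R_A = w₀L/6 = (-10)·6/6 = -10 kN
  R_B = w₀L/3 = (-10)·6/3 = -20 kN
Load 2 — point force P=18 kN at a=12/5 m (b=L-a=18/5):
  R_A = Pb/L = 18·(18/5)/6 = 54/5 kN
  R_B = Pa/L = 18·(12/5)/6 = 36/5 kN
Superposition: R_A = 4/5 kN, R_B = -64/5 kN

R_A = 4/5 kN, R_B = -64/5 kN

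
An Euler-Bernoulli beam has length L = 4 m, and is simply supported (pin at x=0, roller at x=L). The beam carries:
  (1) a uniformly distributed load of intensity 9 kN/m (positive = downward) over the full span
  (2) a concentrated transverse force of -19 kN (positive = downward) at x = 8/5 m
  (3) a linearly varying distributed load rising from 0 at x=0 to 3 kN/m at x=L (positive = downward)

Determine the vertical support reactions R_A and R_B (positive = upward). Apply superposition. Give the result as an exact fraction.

Load 1 — uniform load w=9 kN/m over full span:
  R_A = wL/2 = 9·4/2 = 18 kN
  R_B = wL/2 = 9·4/2 = 18 kN
Load 2 — point force P=-19 kN at a=8/5 m (b=L-a=12/5):
  R_A = Pb/L = (-19)·(12/5)/4 = -57/5 kN
  R_B = Pa/L = (-19)·(8/5)/4 = -38/5 kN
Load 3 — triangular load w₀=3 kN/m (0→w₀ over full span):
  R_A = w₀L/6 = 3·4/6 = 2 kN
  R_B = w₀L/3 = 3·4/3 = 4 kN
Superposition: R_A = 43/5 kN, R_B = 72/5 kN

R_A = 43/5 kN, R_B = 72/5 kN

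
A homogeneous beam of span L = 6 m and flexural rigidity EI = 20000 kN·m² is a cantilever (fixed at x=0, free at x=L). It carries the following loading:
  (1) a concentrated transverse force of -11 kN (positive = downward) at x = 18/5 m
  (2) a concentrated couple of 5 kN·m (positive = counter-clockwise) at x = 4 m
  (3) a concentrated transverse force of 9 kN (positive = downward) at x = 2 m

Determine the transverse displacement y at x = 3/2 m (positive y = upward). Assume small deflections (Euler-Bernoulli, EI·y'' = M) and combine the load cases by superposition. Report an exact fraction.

Load 1 — point force P=-11 kN at a=18/5 m (b=L-a=12/5):
  y_1 = -Px²(3a-x)/(6EI)  [x≤a] = -(-11)·(3/2)²·(3·(18/5)-(3/2))/(6·20000) = 3069/1600000 m
Load 2 — applied couple M₀=5 kN·m at a=4 m (b=L-a=2):
  y_2 = M₀x²/(2EI)  [x≤a] = 5·(3/2)²/(2·20000) = 9/32000 m
Load 3 — point force P=9 kN at a=2 m (b=L-a=4):
  y_3 = -Px²(3a-x)/(6EI)  [x≤a] = -9·(3/2)²·(3·2-(3/2))/(6·20000) = -243/320000 m
Superposition: y = Σ y_i = 9/6250 m ≈ 0.001440 m

y(3/2) = 9/6250 m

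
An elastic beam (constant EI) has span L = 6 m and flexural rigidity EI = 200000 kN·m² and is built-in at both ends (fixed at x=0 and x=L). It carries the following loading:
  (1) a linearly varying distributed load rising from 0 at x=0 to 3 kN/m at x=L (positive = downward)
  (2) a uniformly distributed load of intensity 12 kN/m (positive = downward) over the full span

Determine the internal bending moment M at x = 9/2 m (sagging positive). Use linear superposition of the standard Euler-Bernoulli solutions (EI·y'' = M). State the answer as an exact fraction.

M(9/2) = 873/160 kN·m

Load 1 — triangular load w₀=3 kN/m (0→w₀ over full span):
  M_1 = 3w₀Lx/20 - w₀L²/30 - w₀x³/(6L) = 3·3·6·(9/2)/20 - 3·6²/30 - 3·(9/2)³/(6·6) = 153/160 kN·m
Load 2 — uniform load w=12 kN/m over full span:
  M_2 = wLx/2 - wL²/12 - wx²/2 = 12·6·(9/2)/2 - 12·6²/12 - 12·(9/2)²/2 = 9/2 kN·m
Superposition: M = Σ M_i = 873/160 kN·m ≈ 5.456250 kN·m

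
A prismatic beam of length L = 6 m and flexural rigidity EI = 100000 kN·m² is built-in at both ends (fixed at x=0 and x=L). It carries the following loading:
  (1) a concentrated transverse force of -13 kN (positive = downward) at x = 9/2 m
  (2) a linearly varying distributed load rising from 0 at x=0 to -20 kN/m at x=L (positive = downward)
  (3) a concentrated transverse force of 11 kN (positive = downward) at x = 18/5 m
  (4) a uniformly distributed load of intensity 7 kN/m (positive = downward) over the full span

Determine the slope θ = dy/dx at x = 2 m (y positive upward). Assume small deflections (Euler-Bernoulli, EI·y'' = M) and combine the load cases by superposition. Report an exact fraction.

Load 1 — point force P=-13 kN at a=9/2 m (b=L-a=3/2):
  θ_1 = -Pb²x(2aL-(3a+b)x)/(2L³EI)  [x≤a] = -(-13)·(3/2)²·2·(2·(9/2)·6-(3·(9/2)+(3/2))·2)/(2·6³·100000) = 13/400000 rad
Load 2 — triangular load w₀=-20 kN/m (0→w₀ over full span):
  θ_2 = -w₀(2x(L-x)(L-2x)(x+2L)+x²(L-x)²)/(120LEI) = -(-20)·(2·2·(6-2)·(6-2·2)·(2+2·6)+2²·(6-2)²)/(120·6·100000) = 4/28125 rad
Load 3 — point force P=11 kN at a=18/5 m (b=L-a=12/5):
  θ_3 = -Pb²x(2aL-(3a+b)x)/(2L³EI)  [x≤a] = -11·(12/5)²·2·(2·(18/5)·6-(3·(18/5)+(12/5))·2)/(2·6³·100000) = -77/1562500 rad
Load 4 — uniform load w=7 kN/m over full span:
  θ_4 = -wx(L-x)(L-2x)/(12EI) = -7·2·(6-2)·(6-2·2)/(12·100000) = -7/75000 rad
Superposition: θ = Σ θ_i = 14449/450000000 rad ≈ 0.000032 rad

θ(2) = 14449/450000000 rad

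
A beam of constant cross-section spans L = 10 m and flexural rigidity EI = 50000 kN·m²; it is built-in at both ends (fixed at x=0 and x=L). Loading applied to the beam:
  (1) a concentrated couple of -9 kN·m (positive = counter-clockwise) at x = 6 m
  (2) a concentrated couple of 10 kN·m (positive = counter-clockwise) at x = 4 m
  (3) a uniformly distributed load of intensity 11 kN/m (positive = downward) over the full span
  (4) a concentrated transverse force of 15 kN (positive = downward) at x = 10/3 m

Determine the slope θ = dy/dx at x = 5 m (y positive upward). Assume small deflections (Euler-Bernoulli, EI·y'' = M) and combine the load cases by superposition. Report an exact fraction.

Load 1 — applied couple M₀=-9 kN·m at a=6 m (b=L-a=4):
  θ_1 = (R_Ax²/2 - M_Ax)/EI  [x≤a] with R_A=-162/125, M_A=-72/25 = ((-162/125)·5²/2 - (-72/25)·5)/50000 = -9/250000 rad
Load 2 — applied couple M₀=10 kN·m at a=4 m (b=L-a=6):
  θ_2 = (R_Ax²/2 - M_Ax - M₀(x-a))/EI  [x>a] with R_A=36/25, M_A=6/5 = ((36/25)·5²/2 - (6/5)·5 - 10·(5-4))/50000 = 1/25000 rad
Load 3 — uniform load w=11 kN/m over full span:
  θ_3 = -wx(L-x)(L-2x)/(12EI) = -11·5·(10-5)·(10-2·5)/(12·50000) = 0 rad
Load 4 — point force P=15 kN at a=10/3 m (b=L-a=20/3):
  θ_4 = Pa²(L-x)(2bL-(3b+a)(L-x))/(2L³EI)  [x>a] = 15·(10/3)²·(10-5)·(2·(20/3)·10-(3·(20/3)+(10/3))·(10-5))/(2·10³·50000) = 1/7200 rad
Superposition: θ = Σ θ_i = 643/4500000 rad ≈ 0.000143 rad

θ(5) = 643/4500000 rad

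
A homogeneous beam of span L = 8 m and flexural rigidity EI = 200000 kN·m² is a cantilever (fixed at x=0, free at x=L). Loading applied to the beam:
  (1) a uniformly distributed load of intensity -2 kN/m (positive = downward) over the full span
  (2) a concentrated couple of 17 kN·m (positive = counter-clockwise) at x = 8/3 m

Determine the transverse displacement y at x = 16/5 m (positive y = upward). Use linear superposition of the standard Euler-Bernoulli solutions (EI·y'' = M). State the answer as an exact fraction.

y(16/5) = 58651/35156250 m

Load 1 — uniform load w=-2 kN/m over full span:
  y_1 = -wx²(x²-4Lx+6L²)/(24EI) = -(-2)·(16/5)²·((16/5)²-4·8·(16/5)+6·8²)/(24·200000) = 2432/1953125 m
Load 2 — applied couple M₀=17 kN·m at a=8/3 m (b=L-a=16/3):
  y_2 = M₀a(2x-a)/(2EI)  [x>a] = 17·(8/3)·(2·(16/5)-(8/3))/(2·200000) = 119/281250 m
Superposition: y = Σ y_i = 58651/35156250 m ≈ 0.001668 m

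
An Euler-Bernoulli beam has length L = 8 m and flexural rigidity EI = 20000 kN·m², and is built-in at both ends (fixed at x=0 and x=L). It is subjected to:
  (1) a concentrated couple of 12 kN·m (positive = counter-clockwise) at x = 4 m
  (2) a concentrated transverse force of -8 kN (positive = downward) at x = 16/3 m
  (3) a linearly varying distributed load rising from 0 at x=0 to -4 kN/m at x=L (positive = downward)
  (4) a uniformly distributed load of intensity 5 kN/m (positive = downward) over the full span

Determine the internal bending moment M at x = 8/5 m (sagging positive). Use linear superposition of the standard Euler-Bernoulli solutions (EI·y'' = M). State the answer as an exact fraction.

Load 1 — applied couple M₀=12 kN·m at a=4 m (b=L-a=4):
  M_1 = R_Ax - M_A  [x≤a] with R_A=9/4, M_A=3 = (9/4)·(8/5) - 3 = 3/5 kN·m
Load 2 — point force P=-8 kN at a=16/3 m (b=L-a=8/3):
  M_2 = Pb²(3a+b)x/L³ - Pab²/L²  [x≤a] = (-8)·(8/3)²·(3·(16/3)+(8/3))·(8/5)/8³ - (-8)·(16/3)·(8/3)²/8² = 64/45 kN·m
Load 3 — triangular load w₀=-4 kN/m (0→w₀ over full span):
  M_3 = 3w₀Lx/20 - w₀L²/30 - w₀x³/(6L) = 3·(-4)·8·(8/5)/20 - (-4)·8²/30 - (-4)·(8/5)³/(6·8) = 448/375 kN·m
Load 4 — uniform load w=5 kN/m over full span:
  M_4 = wLx/2 - wL²/12 - wx²/2 = 5·8·(8/5)/2 - 5·8²/12 - 5·(8/5)²/2 = -16/15 kN·m
Superposition: M = Σ M_i = 2419/1125 kN·m ≈ 2.150222 kN·m

M(8/5) = 2419/1125 kN·m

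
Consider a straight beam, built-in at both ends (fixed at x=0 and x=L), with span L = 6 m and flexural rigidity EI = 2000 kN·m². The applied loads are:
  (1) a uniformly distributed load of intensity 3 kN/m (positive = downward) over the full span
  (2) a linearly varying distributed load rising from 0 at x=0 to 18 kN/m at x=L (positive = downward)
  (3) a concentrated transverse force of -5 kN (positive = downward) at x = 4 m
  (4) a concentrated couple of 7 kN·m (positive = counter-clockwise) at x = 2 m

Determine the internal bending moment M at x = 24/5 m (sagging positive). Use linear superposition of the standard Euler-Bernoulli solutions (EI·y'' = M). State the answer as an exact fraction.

M(24/5) = 364/375 kN·m

Load 1 — uniform load w=3 kN/m over full span:
  M_1 = wLx/2 - wL²/12 - wx²/2 = 3·6·(24/5)/2 - 3·6²/12 - 3·(24/5)²/2 = -9/25 kN·m
Load 2 — triangular load w₀=18 kN/m (0→w₀ over full span):
  M_2 = 3w₀Lx/20 - w₀L²/30 - w₀x³/(6L) = 3·18·6·(24/5)/20 - 18·6²/30 - 18·(24/5)³/(6·6) = 108/125 kN·m
Load 3 — point force P=-5 kN at a=4 m (b=L-a=2):
  M_3 = Pa²(a+3b)(L-x)/L³ - Pa²b/L²  [x>a] = (-5)·4²·(4+3·2)·(6-(24/5))/6³ - (-5)·4²·2/6² = 0 kN·m
Load 4 — applied couple M₀=7 kN·m at a=2 m (b=L-a=4):
  M_4 = R_Ax - M_A - M₀  [x>a] with R_A=14/9, M_A=0 = (14/9)·(24/5) - 0 - 7 = 7/15 kN·m
Superposition: M = Σ M_i = 364/375 kN·m ≈ 0.970667 kN·m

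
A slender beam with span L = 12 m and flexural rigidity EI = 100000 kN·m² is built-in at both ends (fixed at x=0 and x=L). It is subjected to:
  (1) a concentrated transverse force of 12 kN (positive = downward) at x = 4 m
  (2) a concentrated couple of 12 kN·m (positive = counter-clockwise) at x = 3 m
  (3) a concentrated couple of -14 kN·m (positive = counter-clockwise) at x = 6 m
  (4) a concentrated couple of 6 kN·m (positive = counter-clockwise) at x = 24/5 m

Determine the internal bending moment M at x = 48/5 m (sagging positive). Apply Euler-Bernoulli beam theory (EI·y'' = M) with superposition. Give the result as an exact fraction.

Load 1 — point force P=12 kN at a=4 m (b=L-a=8):
  M_1 = Pa²(a+3b)(L-x)/L³ - Pa²b/L²  [x>a] = 12·4²·(4+3·8)·(12-(48/5))/12³ - 12·4²·8/12² = -16/5 kN·m
Load 2 — applied couple M₀=12 kN·m at a=3 m (b=L-a=9):
  M_2 = R_Ax - M_A - M₀  [x>a] with R_A=9/8, M_A=-9/4 = (9/8)·(48/5) - (-9/4) - 12 = 21/20 kN·m
Load 3 — applied couple M₀=-14 kN·m at a=6 m (b=L-a=6):
  M_3 = R_Ax - M_A - M₀  [x>a] with R_A=-7/4, M_A=-7/2 = (-7/4)·(48/5) - (-7/2) - (-14) = 7/10 kN·m
Load 4 — applied couple M₀=6 kN·m at a=24/5 m (b=L-a=36/5):
  M_4 = R_Ax - M_A - M₀  [x>a] with R_A=18/25, M_A=18/25 = (18/25)·(48/5) - (18/25) - 6 = 24/125 kN·m
Superposition: M = Σ M_i = -629/500 kN·m ≈ -1.258000 kN·m

M(48/5) = -629/500 kN·m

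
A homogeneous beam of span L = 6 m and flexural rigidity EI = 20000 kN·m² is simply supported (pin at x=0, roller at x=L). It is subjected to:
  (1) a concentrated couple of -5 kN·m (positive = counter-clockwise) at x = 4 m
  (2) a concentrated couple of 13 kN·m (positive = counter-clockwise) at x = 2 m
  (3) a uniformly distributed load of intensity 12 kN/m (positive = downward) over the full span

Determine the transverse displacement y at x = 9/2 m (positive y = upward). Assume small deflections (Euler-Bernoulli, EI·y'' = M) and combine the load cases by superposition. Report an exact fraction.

y(9/2) = -829/128000 m

Load 1 — applied couple M₀=-5 kN·m at a=4 m (b=L-a=2):
  y_1 = (M₀x³/(6L)-M₀(x-a)²/2+C₁x)/EI  [x>a] with C₁=M₀(3b²-L²)/(6L)=10/3 = ((-5)·(9/2)³/(6·6)-(-5)·((9/2)-4)²/2+(10/3)·(9/2))/20000 = 19/128000 m
Load 2 — applied couple M₀=13 kN·m at a=2 m (b=L-a=4):
  y_2 = (M₀x³/(6L)-M₀(x-a)²/2+C₁x)/EI  [x>a] with C₁=M₀(3b²-L²)/(6L)=13/3 = (13·(9/2)³/(6·6)-13·((9/2)-2)²/2+(13/3)·(9/2))/20000 = 377/640000 m
Load 3 — uniform load w=12 kN/m over full span:
  y_3 = -wx(L³-2Lx²+x³)/(24EI) = -12·(9/2)·(6³-2·6·(9/2)²+(9/2)³)/(24·20000) = -4617/640000 m
Superposition: y = Σ y_i = -829/128000 m ≈ -0.006477 m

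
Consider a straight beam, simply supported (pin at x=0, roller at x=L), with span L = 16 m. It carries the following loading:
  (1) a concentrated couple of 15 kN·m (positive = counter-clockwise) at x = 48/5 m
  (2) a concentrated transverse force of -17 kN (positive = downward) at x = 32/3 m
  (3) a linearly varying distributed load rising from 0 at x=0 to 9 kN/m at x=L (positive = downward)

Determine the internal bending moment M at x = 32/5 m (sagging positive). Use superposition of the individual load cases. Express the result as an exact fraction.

M(32/5) = 37034/375 kN·m

Load 1 — applied couple M₀=15 kN·m at a=48/5 m (b=L-a=32/5):
  M_1 = M₀x/L  [x≤a] = 15·(32/5)/16 = 6 kN·m
Load 2 — point force P=-17 kN at a=32/3 m (b=L-a=16/3):
  M_2 = Pbx/L  [x≤a] = (-17)·(16/3)·(32/5)/16 = -544/15 kN·m
Load 3 — triangular load w₀=9 kN/m (0→w₀ over full span):
  M_3 = w₀Lx/6 - w₀x³/(6L) = 9·16·(32/5)/6 - 9·(32/5)³/(6·16) = 16128/125 kN·m
Superposition: M = Σ M_i = 37034/375 kN·m ≈ 98.757333 kN·m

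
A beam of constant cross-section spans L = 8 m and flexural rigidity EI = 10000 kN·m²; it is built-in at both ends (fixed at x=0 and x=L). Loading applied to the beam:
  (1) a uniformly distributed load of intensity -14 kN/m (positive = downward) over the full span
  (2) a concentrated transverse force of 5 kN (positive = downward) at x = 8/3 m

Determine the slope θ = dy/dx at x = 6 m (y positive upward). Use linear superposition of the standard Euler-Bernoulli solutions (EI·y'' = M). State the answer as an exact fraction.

Load 1 — uniform load w=-14 kN/m over full span:
  θ_1 = -wx(L-x)(L-2x)/(12EI) = -(-14)·6·(8-6)·(8-2·6)/(12·10000) = -7/1250 rad
Load 2 — point force P=5 kN at a=8/3 m (b=L-a=16/3):
  θ_2 = Pa²(L-x)(2bL-(3b+a)(L-x))/(2L³EI)  [x>a] = 5·(8/3)²·(8-6)·(2·(16/3)·8-(3·(16/3)+(8/3))·(8-6))/(2·8³·10000) = 1/3000 rad
Superposition: θ = Σ θ_i = -79/15000 rad ≈ -0.005267 rad

θ(6) = -79/15000 rad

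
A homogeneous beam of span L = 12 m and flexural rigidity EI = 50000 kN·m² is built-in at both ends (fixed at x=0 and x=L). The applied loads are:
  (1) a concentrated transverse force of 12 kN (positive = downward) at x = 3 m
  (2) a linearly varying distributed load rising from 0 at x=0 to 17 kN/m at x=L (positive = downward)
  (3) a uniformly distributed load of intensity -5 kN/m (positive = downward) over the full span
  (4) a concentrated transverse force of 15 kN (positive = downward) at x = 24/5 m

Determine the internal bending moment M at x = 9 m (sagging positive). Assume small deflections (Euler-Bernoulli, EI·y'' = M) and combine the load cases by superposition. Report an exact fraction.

M(9) = 1161/100 kN·m

Load 1 — point force P=12 kN at a=3 m (b=L-a=9):
  M_1 = Pa²(a+3b)(L-x)/L³ - Pa²b/L²  [x>a] = 12·3²·(3+3·9)·(12-9)/12³ - 12·3²·9/12² = -9/8 kN·m
Load 2 — triangular load w₀=17 kN/m (0→w₀ over full span):
  M_2 = 3w₀Lx/20 - w₀L²/30 - w₀x³/(6L) = 3·17·12·9/20 - 17·12²/30 - 17·9³/(6·12) = 867/40 kN·m
Load 3 — uniform load w=-5 kN/m over full span:
  M_3 = wLx/2 - wL²/12 - wx²/2 = (-5)·12·9/2 - (-5)·12²/12 - (-5)·9²/2 = -15/2 kN·m
Load 4 — point force P=15 kN at a=24/5 m (b=L-a=36/5):
  M_4 = Pa²(a+3b)(L-x)/L³ - Pa²b/L²  [x>a] = 15·(24/5)²·((24/5)+3·(36/5))·(12-9)/12³ - 15·(24/5)²·(36/5)/12² = -36/25 kN·m
Superposition: M = Σ M_i = 1161/100 kN·m ≈ 11.610000 kN·m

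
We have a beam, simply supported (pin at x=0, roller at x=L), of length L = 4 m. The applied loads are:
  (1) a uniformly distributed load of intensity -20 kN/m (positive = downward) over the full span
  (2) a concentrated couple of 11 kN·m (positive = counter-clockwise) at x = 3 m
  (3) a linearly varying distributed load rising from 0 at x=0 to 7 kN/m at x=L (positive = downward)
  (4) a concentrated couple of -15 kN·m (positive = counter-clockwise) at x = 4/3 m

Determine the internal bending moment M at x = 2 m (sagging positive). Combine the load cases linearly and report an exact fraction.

Load 1 — uniform load w=-20 kN/m over full span:
  M_1 = wx(L-x)/2 = (-20)·2·(4-2)/2 = -40 kN·m
Load 2 — applied couple M₀=11 kN·m at a=3 m (b=L-a=1):
  M_2 = M₀x/L  [x≤a] = 11·2/4 = 11/2 kN·m
Load 3 — triangular load w₀=7 kN/m (0→w₀ over full span):
  M_3 = w₀Lx/6 - w₀x³/(6L) = 7·4·2/6 - 7·2³/(6·4) = 7 kN·m
Load 4 — applied couple M₀=-15 kN·m at a=4/3 m (b=L-a=8/3):
  M_4 = M₀x/L - M₀  [x>a] = (-15)·2/4 - (-15) = 15/2 kN·m
Superposition: M = Σ M_i = -20 kN·m ≈ -20.000000 kN·m

M(2) = -20 kN·m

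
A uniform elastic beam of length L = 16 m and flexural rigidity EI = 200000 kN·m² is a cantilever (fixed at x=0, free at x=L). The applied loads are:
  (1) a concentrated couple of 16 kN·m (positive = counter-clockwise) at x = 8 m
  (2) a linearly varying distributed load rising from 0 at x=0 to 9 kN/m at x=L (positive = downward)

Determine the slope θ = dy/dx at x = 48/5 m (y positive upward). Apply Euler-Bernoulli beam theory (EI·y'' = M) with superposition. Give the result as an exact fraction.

Load 1 — applied couple M₀=16 kN·m at a=8 m (b=L-a=8):
  θ_1 = M₀a/EI  [x>a] = 16·8/200000 = 2/3125 rad
Load 2 — triangular load w₀=9 kN/m (0→w₀ over full span):
  θ_2 = (w₀Lx²/4-w₀L²x/3-w₀x⁴/(24L))/EI = (9·16·(48/5)²/4-9·16²·(48/5)/3-9·(48/5)⁴/(24·16))/200000 = -41544/1953125 rad
Superposition: θ = Σ θ_i = -40294/1953125 rad ≈ -0.020631 rad

θ(48/5) = -40294/1953125 rad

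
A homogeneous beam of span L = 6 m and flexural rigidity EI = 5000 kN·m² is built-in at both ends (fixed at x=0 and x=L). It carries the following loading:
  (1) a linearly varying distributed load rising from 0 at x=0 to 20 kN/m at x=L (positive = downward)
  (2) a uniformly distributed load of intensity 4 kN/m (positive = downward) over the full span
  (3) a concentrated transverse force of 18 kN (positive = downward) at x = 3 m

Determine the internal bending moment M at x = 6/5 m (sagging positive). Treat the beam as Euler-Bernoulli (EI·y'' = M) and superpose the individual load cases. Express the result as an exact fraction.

Load 1 — triangular load w₀=20 kN/m (0→w₀ over full span):
  M_1 = 3w₀Lx/20 - w₀L²/30 - w₀x³/(6L) = 3·20·6·(6/5)/20 - 20·6²/30 - 20·(6/5)³/(6·6) = -84/25 kN·m
Load 2 — uniform load w=4 kN/m over full span:
  M_2 = wLx/2 - wL²/12 - wx²/2 = 4·6·(6/5)/2 - 4·6²/12 - 4·(6/5)²/2 = -12/25 kN·m
Load 3 — point force P=18 kN at a=3 m (b=L-a=3):
  M_3 = Pb²(3a+b)x/L³ - Pab²/L²  [x≤a] = 18·3²·(3·3+3)·(6/5)/6³ - 18·3·3²/6² = -27/10 kN·m
Superposition: M = Σ M_i = -327/50 kN·m ≈ -6.540000 kN·m

M(6/5) = -327/50 kN·m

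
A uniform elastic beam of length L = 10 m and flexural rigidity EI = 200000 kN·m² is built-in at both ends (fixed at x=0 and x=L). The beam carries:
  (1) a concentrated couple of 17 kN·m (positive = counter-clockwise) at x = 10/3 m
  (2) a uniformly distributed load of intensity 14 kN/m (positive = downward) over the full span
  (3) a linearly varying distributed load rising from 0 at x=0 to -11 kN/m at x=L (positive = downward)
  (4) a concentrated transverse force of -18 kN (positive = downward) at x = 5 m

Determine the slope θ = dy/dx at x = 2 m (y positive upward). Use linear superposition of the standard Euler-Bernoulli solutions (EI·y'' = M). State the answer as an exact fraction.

Load 1 — applied couple M₀=17 kN·m at a=10/3 m (b=L-a=20/3):
  θ_1 = (R_Ax²/2 - M_Ax)/EI  [x≤a] with R_A=34/15, M_A=0 = ((34/15)·2²/2 - 0·2)/200000 = 17/750000 rad
Load 2 — uniform load w=14 kN/m over full span:
  θ_2 = -wx(L-x)(L-2x)/(12EI) = -14·2·(10-2)·(10-2·2)/(12·200000) = -7/12500 rad
Load 3 — triangular load w₀=-11 kN/m (0→w₀ over full span):
  θ_3 = -w₀(2x(L-x)(L-2x)(x+2L)+x²(L-x)²)/(120LEI) = -(-11)·(2·2·(10-2)·(10-2·2)·(2+2·10)+2²·(10-2)²)/(120·10·200000) = 77/375000 rad
Load 4 — point force P=-18 kN at a=5 m (b=L-a=5):
  θ_4 = -Pb²x(2aL-(3a+b)x)/(2L³EI)  [x≤a] = -(-18)·5²·2·(2·5·10-(3·5+5)·2)/(2·10³·200000) = 27/200000 rad
Superposition: θ = Σ θ_i = -197/1000000 rad ≈ -0.000197 rad

θ(2) = -197/1000000 rad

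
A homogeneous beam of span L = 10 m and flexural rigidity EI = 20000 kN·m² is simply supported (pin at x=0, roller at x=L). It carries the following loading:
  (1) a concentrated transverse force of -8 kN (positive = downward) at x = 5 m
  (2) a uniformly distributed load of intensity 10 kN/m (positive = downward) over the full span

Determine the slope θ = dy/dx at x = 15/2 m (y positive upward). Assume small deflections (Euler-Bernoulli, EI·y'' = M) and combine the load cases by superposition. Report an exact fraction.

θ(15/2) = 239/19200 rad

Load 1 — point force P=-8 kN at a=5 m (b=L-a=5):
  θ_1 = -Pa(2L²-6Lx+3x²+a²)/(6LEI)  [x>a] = -(-8)·5·(2·10²-6·10·(15/2)+3·(15/2)²+5²)/(6·10·20000) = -3/1600 rad
Load 2 — uniform load w=10 kN/m over full span:
  θ_2 = -w(L³-6Lx²+4x³)/(24EI) = -10·(10³-6·10·(15/2)²+4·(15/2)³)/(24·20000) = 11/768 rad
Superposition: θ = Σ θ_i = 239/19200 rad ≈ 0.012448 rad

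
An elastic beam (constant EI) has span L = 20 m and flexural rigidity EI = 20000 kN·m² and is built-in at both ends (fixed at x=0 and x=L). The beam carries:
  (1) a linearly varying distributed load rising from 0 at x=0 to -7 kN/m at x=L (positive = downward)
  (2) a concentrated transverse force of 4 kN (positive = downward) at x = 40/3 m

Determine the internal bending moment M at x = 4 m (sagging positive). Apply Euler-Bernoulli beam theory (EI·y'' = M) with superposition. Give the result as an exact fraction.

Load 1 — triangular load w₀=-7 kN/m (0→w₀ over full span):
  M_1 = 3w₀Lx/20 - w₀L²/30 - w₀x³/(6L) = 3·(-7)·20·4/20 - (-7)·20²/30 - (-7)·4³/(6·20) = 196/15 kN·m
Load 2 — point force P=4 kN at a=40/3 m (b=L-a=20/3):
  M_2 = Pb²(3a+b)x/L³ - Pab²/L²  [x≤a] = 4·(20/3)²·(3·(40/3)+(20/3))·4/20³ - 4·(40/3)·(20/3)²/20² = -16/9 kN·m
Superposition: M = Σ M_i = 508/45 kN·m ≈ 11.288889 kN·m

M(4) = 508/45 kN·m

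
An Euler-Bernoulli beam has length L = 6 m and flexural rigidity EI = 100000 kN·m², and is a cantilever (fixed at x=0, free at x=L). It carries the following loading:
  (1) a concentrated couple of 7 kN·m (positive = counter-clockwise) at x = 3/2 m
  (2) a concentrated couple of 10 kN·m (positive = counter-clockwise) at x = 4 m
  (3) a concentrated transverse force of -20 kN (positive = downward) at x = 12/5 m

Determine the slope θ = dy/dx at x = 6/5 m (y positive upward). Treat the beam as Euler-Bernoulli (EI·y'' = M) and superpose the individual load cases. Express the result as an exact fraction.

Load 1 — applied couple M₀=7 kN·m at a=3/2 m (b=L-a=9/2):
  θ_1 = M₀x/EI  [x≤a] = 7·(6/5)/100000 = 21/250000 rad
Load 2 — applied couple M₀=10 kN·m at a=4 m (b=L-a=2):
  θ_2 = M₀x/EI  [x≤a] = 10·(6/5)/100000 = 3/25000 rad
Load 3 — point force P=-20 kN at a=12/5 m (b=L-a=18/5):
  θ_3 = -Px(2a-x)/(2EI)  [x≤a] = -(-20)·(6/5)·(2·(12/5)-(6/5))/(2·100000) = 27/62500 rad
Superposition: θ = Σ θ_i = 159/250000 rad ≈ 0.000636 rad

θ(6/5) = 159/250000 rad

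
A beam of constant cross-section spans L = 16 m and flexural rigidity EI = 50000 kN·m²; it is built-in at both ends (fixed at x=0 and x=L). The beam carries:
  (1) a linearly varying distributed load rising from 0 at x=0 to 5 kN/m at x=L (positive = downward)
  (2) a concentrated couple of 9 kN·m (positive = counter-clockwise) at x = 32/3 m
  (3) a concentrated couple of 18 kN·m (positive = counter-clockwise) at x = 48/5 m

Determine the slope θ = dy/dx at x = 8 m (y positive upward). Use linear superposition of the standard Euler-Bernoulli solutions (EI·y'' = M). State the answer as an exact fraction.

Load 1 — triangular load w₀=5 kN/m (0→w₀ over full span):
  θ_1 = -w₀(2x(L-x)(L-2x)(x+2L)+x²(L-x)²)/(120LEI) = -5·(2·8·(16-8)·(16-2·8)·(8+2·16)+8²·(16-8)²)/(120·16·50000) = -2/9375 rad
Load 2 — applied couple M₀=9 kN·m at a=32/3 m (b=L-a=16/3):
  θ_2 = (R_Ax²/2 - M_Ax)/EI  [x≤a] with R_A=3/4, M_A=3 = ((3/4)·8²/2 - 3·8)/50000 = 0 rad
Load 3 — applied couple M₀=18 kN·m at a=48/5 m (b=L-a=32/5):
  θ_3 = (R_Ax²/2 - M_Ax)/EI  [x≤a] with R_A=81/50, M_A=144/25 = ((81/50)·8²/2 - (144/25)·8)/50000 = 9/78125 rad
Superposition: θ = Σ θ_i = -23/234375 rad ≈ -0.000098 rad

θ(8) = -23/234375 rad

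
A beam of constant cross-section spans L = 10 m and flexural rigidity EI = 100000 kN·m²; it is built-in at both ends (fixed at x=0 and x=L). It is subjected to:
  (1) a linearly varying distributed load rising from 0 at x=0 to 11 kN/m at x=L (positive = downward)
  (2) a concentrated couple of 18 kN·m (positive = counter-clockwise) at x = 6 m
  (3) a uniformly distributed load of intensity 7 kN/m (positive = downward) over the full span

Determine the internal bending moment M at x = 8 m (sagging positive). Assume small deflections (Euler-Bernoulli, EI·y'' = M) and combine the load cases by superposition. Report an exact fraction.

Load 1 — triangular load w₀=11 kN/m (0→w₀ over full span):
  M_1 = 3w₀Lx/20 - w₀L²/30 - w₀x³/(6L) = 3·11·10·8/20 - 11·10²/30 - 11·8³/(6·10) = 22/15 kN·m
Load 2 — applied couple M₀=18 kN·m at a=6 m (b=L-a=4):
  M_2 = R_Ax - M_A - M₀  [x>a] with R_A=324/125, M_A=144/25 = (324/125)·8 - (144/25) - 18 = -378/125 kN·m
Load 3 — uniform load w=7 kN/m over full span:
  M_3 = wLx/2 - wL²/12 - wx²/2 = 7·10·8/2 - 7·10²/12 - 7·8²/2 = -7/3 kN·m
Superposition: M = Σ M_i = -1459/375 kN·m ≈ -3.890667 kN·m

M(8) = -1459/375 kN·m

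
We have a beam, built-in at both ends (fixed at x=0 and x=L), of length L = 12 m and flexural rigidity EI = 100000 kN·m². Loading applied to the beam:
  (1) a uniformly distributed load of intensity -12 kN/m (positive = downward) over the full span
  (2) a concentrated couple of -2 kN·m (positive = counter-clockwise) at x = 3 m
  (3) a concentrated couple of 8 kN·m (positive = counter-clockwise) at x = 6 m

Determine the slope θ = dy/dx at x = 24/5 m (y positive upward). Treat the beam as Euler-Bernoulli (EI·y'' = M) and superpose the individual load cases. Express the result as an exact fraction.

Load 1 — uniform load w=-12 kN/m over full span:
  θ_1 = -wx(L-x)(L-2x)/(12EI) = -(-12)·(24/5)·(12-(24/5))·(12-2·(24/5))/(12·100000) = 324/390625 rad
Load 2 — applied couple M₀=-2 kN·m at a=3 m (b=L-a=9):
  θ_2 = (R_Ax²/2 - M_Ax - M₀(x-a))/EI  [x>a] with R_A=-3/16, M_A=3/8 = ((-3/16)·(24/5)²/2 - (3/8)·(24/5) - (-2)·((24/5)-3))/100000 = -9/2500000 rad
Load 3 — applied couple M₀=8 kN·m at a=6 m (b=L-a=6):
  θ_3 = (R_Ax²/2 - M_Ax)/EI  [x≤a] with R_A=1, M_A=2 = (1·(24/5)²/2 - 2·(24/5))/100000 = 3/156250 rad
Superposition: θ = Σ θ_i = 10563/12500000 rad ≈ 0.000845 rad

θ(24/5) = 10563/12500000 rad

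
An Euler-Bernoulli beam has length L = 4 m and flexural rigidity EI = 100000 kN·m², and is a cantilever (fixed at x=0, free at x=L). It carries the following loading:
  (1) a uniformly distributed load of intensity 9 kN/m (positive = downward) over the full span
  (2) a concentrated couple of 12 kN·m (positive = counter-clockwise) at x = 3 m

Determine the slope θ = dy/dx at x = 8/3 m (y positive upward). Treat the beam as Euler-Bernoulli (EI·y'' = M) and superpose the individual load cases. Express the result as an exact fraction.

Load 1 — uniform load w=9 kN/m over full span:
  θ_1 = -wx(x²-3Lx+3L²)/(6EI) = -9·(8/3)·((8/3)²-3·4·(8/3)+3·4²)/(6·100000) = -26/28125 rad
Load 2 — applied couple M₀=12 kN·m at a=3 m (b=L-a=1):
  θ_2 = M₀x/EI  [x≤a] = 12·(8/3)/100000 = 1/3125 rad
Superposition: θ = Σ θ_i = -17/28125 rad ≈ -0.000604 rad

θ(8/3) = -17/28125 rad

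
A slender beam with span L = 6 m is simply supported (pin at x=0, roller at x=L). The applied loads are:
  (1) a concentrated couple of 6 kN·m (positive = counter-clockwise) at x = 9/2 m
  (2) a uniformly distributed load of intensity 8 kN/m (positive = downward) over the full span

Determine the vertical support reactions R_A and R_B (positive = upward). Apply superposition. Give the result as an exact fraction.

Load 1 — applied couple M₀=6 kN·m at a=9/2 m (b=L-a=3/2):
  R_A = M₀/L = 6/6 = 1 kN
  R_B = -M₀/L = -6/6 = -1 kN
Load 2 — uniform load w=8 kN/m over full span:
  R_A = wL/2 = 8·6/2 = 24 kN
  R_B = wL/2 = 8·6/2 = 24 kN
Superposition: R_A = 25 kN, R_B = 23 kN

R_A = 25 kN, R_B = 23 kN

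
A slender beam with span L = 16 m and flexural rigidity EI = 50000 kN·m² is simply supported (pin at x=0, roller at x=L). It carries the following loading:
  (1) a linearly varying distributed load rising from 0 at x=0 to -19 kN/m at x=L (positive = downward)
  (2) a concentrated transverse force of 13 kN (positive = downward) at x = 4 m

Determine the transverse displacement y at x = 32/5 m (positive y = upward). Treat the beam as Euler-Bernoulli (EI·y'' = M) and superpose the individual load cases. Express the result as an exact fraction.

Load 1 — triangular load w₀=-19 kN/m (0→w₀ over full span):
  y_1 = -w₀x(7L⁴-10L²x²+3x⁴)/(360LEI) = -(-19)·(32/5)·(7·16⁴-10·16²·(32/5)²+3·(32/5)⁴)/(360·16·50000) = 22199296/146484375 m
Load 2 — point force P=13 kN at a=4 m (b=L-a=12):
  y_2 = -Pa(L-x)(2Lx-a²-x²)/(6LEI)  [x>a] = -13·4·(16-(32/5))·(2·16·(32/5)-4²-(32/5)²)/(6·16·50000) = -6006/390625 m
Superposition: y = Σ y_i = 19947046/146484375 m ≈ 0.136172 m

y(32/5) = 19947046/146484375 m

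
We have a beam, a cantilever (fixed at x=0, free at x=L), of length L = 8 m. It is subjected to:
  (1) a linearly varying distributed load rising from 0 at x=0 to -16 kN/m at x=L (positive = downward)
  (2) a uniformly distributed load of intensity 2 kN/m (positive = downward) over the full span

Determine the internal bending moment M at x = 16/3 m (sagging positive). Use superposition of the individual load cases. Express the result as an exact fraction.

Load 1 — triangular load w₀=-16 kN/m (0→w₀ over full span):
  M_1 = w₀Lx/2 - w₀L²/3 - w₀x³/(6L) = (-16)·8·(16/3)/2 - (-16)·8²/3 - (-16)·(16/3)³/(6·8) = 4096/81 kN·m
Load 2 — uniform load w=2 kN/m over full span:
  M_2 = -w(L-x)²/2 = -2·(8-(16/3))²/2 = -64/9 kN·m
Superposition: M = Σ M_i = 3520/81 kN·m ≈ 43.456790 kN·m

M(16/3) = 3520/81 kN·m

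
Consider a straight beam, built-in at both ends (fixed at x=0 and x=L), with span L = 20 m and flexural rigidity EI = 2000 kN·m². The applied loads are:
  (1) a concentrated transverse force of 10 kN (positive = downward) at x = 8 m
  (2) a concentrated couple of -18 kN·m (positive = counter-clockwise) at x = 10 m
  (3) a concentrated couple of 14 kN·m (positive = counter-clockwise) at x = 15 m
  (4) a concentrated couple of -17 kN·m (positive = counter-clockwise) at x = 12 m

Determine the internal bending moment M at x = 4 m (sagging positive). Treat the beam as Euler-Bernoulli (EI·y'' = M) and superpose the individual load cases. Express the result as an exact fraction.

M(4) = -4461/1000 kN·m

Load 1 — point force P=10 kN at a=8 m (b=L-a=12):
  M_1 = Pb²(3a+b)x/L³ - Pab²/L²  [x≤a] = 10·12²·(3·8+12)·4/20³ - 10·8·12²/20² = -72/25 kN·m
Load 2 — applied couple M₀=-18 kN·m at a=10 m (b=L-a=10):
  M_2 = R_Ax - M_A  [x≤a] with R_A=-27/20, M_A=-9/2 = (-27/20)·4 - (-9/2) = -9/10 kN·m
Load 3 — applied couple M₀=14 kN·m at a=15 m (b=L-a=5):
  M_3 = R_Ax - M_A  [x≤a] with R_A=63/80, M_A=35/8 = (63/80)·4 - (35/8) = -49/40 kN·m
Load 4 — applied couple M₀=-17 kN·m at a=12 m (b=L-a=8):
  M_4 = R_Ax - M_A  [x≤a] with R_A=-153/125, M_A=-136/25 = (-153/125)·4 - (-136/25) = 68/125 kN·m
Superposition: M = Σ M_i = -4461/1000 kN·m ≈ -4.461000 kN·m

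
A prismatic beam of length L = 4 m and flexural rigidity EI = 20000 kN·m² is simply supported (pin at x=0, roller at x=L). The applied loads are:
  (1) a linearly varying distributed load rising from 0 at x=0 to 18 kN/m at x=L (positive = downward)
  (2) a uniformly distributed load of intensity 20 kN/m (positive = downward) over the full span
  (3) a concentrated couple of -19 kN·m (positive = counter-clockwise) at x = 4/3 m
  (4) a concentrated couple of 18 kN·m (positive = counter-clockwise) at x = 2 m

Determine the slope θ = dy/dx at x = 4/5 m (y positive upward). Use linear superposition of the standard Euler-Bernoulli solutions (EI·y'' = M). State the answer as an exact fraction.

Load 1 — triangular load w₀=18 kN/m (0→w₀ over full span):
  θ_1 = -w₀(7L⁴-30L²x²+15x⁴)/(360LEI) = -18·(7·4⁴-30·4²·(4/5)²+15·(4/5)⁴)/(360·4·20000) = -364/390625 rad
Load 2 — uniform load w=20 kN/m over full span:
  θ_2 = -w(L³-6Lx²+4x³)/(24EI) = -20·(4³-6·4·(4/5)²+4·(4/5)³)/(24·20000) = -33/15625 rad
Load 3 — applied couple M₀=-19 kN·m at a=4/3 m (b=L-a=8/3):
  θ_3 = (M₀x²/(2L)+C₁)/EI  [x≤a] with C₁=M₀(3b²-L²)/(6L)=-38/9 = ((-19)·(4/5)²/(2·4)+(-38/9))/20000 = -323/1125000 rad
Load 4 — applied couple M₀=18 kN·m at a=2 m (b=L-a=2):
  θ_4 = (M₀x²/(2L)+C₁)/EI  [x≤a] with C₁=M₀(3b²-L²)/(6L)=-3 = (18·(4/5)²/(2·4)+(-3))/20000 = -39/500000 rad
Superposition: θ = Σ θ_i = -383507/112500000 rad ≈ -0.003409 rad

θ(4/5) = -383507/112500000 rad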